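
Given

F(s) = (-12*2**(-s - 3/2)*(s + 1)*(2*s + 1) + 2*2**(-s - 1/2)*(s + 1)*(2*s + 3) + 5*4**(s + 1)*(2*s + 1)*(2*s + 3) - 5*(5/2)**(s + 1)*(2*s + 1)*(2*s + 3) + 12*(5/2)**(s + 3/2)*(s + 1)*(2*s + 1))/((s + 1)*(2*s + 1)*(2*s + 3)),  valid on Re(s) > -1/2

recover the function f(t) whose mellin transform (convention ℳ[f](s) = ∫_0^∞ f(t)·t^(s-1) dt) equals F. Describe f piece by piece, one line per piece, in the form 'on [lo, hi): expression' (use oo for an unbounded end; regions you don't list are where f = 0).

on [0, 1/2): sqrt(t)
on [1/2, 5/2): 6*t**(3/2)
on [5/2, 4): 5*t

the 3 pieces separated at 1/2, 5/2 each add one integral
segment [0, 1/2) carries sqrt(t); integrate it
∫ over [1/2, 5/2) of 6*t**(3/2)·t^(s-1) joins the sum
for t in [5/2, 4): the term is ∫ 5*t·t^(s-1)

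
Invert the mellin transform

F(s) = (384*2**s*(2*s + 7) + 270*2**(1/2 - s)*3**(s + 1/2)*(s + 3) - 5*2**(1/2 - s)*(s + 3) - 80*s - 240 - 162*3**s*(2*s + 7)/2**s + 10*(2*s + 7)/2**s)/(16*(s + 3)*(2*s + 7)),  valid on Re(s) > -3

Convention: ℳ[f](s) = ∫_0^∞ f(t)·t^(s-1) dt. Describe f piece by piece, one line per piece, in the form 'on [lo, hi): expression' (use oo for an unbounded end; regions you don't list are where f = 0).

breakpoints 1/2, 1, 3/2: one integral from each of the 4 segments
∫ 5*t**3·t^(s-1) over [0, 1/2)
the [1/2, 1) slice contributes ∫ 5*t**(7/2)/2·t^(s-1) dt
on [1, 3/2): add ∫ 5*t**(7/2)·t^(s-1) dt
segment 3/2 to 2 holds 3*t**3; add its integral

on [0, 1/2): 5*t**3
on [1/2, 1): 5*t**(7/2)/2
on [1, 3/2): 5*t**(7/2)
on [3/2, 2): 3*t**3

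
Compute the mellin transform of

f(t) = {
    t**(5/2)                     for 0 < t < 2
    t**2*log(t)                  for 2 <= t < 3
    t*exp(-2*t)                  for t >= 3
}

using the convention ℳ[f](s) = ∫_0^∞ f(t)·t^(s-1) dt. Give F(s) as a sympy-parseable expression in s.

(-8*12**s*(s + 1)*(2*s + 5)*log(2) - 8*12**s*(2*s + 5)*log(2) + 8*12**s*(2*s + 5) + 16*12**s*sqrt(2)*(2*s + (s + 1)**2 + 3) + 18*18**s*(s + 1)*(2*s + 5)*log(3) - 18*18**s*(2*s + 5) + 18*18**s*(2*s + 5)*log(3) + 3**s*(2*s + 5)*(2*s + (s + 1)**2 + 3)*uppergamma(s + 1, 6))/(2*6**s*(2*s + 5)*(2*s + (s + 1)**2 + 3))
  Re(s) > -5/2

remove the shared t-power first: t**(3/2) on [0, 2); t*log(t) on [2, 3); exp(-2*t) on [3, ∞)
treat the 3 regions marked off by 2, 3 separately and sum
for t in [0, 2): the term is ∫ t**(5/2)·t^(s-1)
∫ over [2, 3) of t**2*log(t)·t^(s-1) joins the sum
[3, ∞) adds the kernel integral of t*exp(-2*t)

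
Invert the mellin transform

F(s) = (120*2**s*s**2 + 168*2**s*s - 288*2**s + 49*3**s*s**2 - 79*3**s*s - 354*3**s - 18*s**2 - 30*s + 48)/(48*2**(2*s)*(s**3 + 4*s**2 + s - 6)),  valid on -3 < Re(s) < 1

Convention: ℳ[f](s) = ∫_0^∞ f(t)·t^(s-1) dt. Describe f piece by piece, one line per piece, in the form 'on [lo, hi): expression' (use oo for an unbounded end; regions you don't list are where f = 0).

the common scale on t comes off first: t**3 on [0, 1/2); t**2*(2*t + 1) on [1/2, 1); t**3/2 on [1, 3/2); …
reversing the shared t-power: t on [0, 1/2); 2*t + 1 on [1/2, 1); t/2 on [1, 3/2); …
linearity at 1/4, 1/2, 3/4 turns ℳ[f](s) into 4 summed integrals
∫ 8*t**3·t^(s-1) over [0, 1/4)
segment 1/4 to 1/2 holds 4*t**2*(4*t + 1); add its integral
segment 1/2 to 3/4 holds 4*t**3; add its integral
piece [3/4, ∞): integrate 1/(2*t) against the kernel

on [0, 1/4): 8*t**3
on [1/4, 1/2): 4*t**2*(4*t + 1)
on [1/2, 3/4): 4*t**3
on [3/4, oo): 1/(2*t)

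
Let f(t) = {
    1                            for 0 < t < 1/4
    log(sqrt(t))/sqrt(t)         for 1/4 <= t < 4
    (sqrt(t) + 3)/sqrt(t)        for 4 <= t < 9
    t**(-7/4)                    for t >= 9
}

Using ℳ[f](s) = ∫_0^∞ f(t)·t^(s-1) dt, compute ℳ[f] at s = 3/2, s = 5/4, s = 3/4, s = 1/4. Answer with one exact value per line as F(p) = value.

back out the shared t-power: 1/sqrt(t) on [0, 1/4); log(sqrt(t))/t on [1/4, 4); (sqrt(t) + 3)/t on [4, 9); …
back out the shared t-power: sqrt(t) on [0, 1/4); log(sqrt(t)) on [1/4, 4); sqrt(t) + 3 on [4, 9); …
peel off the power substitution: t on [0, 1/2); log(t) on [1/2, 2); t + 3 on [2, 3); …
along the cuts 1/4, 4, 9, ℳ[f](s) splits into 4 integrals
for t in [0, 1/4): the term is ∫ 1·t^(s-1)
segment 1/4 to 4 holds log(sqrt(t))/sqrt(t); add its integral
piece [4, 9): integrate (sqrt(t) + 3)/sqrt(t) against the kernel
on [9, ∞) integrate f = t**(-7/4) against the kernel

F(3/2) = 4*sqrt(3)/3 + 17*log(2)/4 + 207/8
F(5/4) = sqrt(2)*(-1139 + 30*sqrt(2) + 270*log(2) + 864*sqrt(6))/90
F(3/4) = sqrt(2)*(-330 + sqrt(2) + 108*log(2) + 144*sqrt(6))/18
F(1/4) = sqrt(2)*(-486*log(2) + sqrt(2) + 648)/81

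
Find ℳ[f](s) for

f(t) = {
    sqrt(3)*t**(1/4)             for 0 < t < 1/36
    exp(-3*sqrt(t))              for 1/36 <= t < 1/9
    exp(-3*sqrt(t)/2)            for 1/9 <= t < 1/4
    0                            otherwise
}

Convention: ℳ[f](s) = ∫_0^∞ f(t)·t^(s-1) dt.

(2*16**s*(4*s + 1)*uppergamma(2*s, 1/2) - 2*16**s*(4*s + 1)*uppergamma(2*s, 3/4) + 2*4**s*(4*s + 1)*uppergamma(2*s, 1/2) - 2*4**s*(4*s + 1)*uppergamma(2*s, 1) + 2*sqrt(2))/(36**s*(4*s + 1))
  Re(s) > -1/4

remove the power substitution first: sqrt(3)*sqrt(t) on [0, 1/6); exp(-3*t) on [1/6, 1/3); exp(-3*t/2) on [1/3, 1/2)
back out the common scale on t: sqrt(2)*sqrt(t) on [0, 1/4); exp(-2*t) on [1/4, 1/2); exp(-t) on [1/2, 3/4)
back out the common scale on t: sqrt(t) on [0, 1/2); exp(-t) on [1/2, 1); exp(-t/2) on [1, 3/2)
breakpoints 1/36, 1/9: one integral from each of the 3 segments
∫ over [0, 1/36) of sqrt(3)*t**(1/4)·t^(s-1) joins the sum
segment [1/36, 1/9) carries exp(-3*sqrt(t)); integrate it
segment [1/9, 1/4) carries exp(-3*sqrt(t)/2); integrate it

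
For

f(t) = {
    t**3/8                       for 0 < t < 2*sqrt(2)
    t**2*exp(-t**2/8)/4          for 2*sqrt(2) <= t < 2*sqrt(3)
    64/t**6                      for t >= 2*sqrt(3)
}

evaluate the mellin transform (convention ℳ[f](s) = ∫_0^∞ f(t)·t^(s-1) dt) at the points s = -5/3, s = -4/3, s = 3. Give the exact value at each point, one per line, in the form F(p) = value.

F(-5/3) = -sqrt(2)*uppergamma(1/6, 3/2)/8 + 2**(1/3)*3**(1/6)/2484 + sqrt(2)*uppergamma(1/6, 1)/8 + 3/8
F(-4/3) = -uppergamma(1/3, 3/2)/4 + 2**(2/3)*3**(1/3)/2376 + uppergamma(1/3, 1)/4 + 3*sqrt(2)/10
F(3) = -48*sqrt(3)*exp(-3/2) - 12*sqrt(2)*sqrt(pi)*erfc(sqrt(6)/2) + 8*sqrt(3)/27 + 12*sqrt(2)*sqrt(pi)*erfc(1) + 32/3 + 40*sqrt(2)*exp(-1)

remove the common scale on t first: t**3 on [0, sqrt(2)); t**2*exp(-t**2/2) on [sqrt(2), sqrt(3)); t**(-6) on [sqrt(3), ∞)
remove the shared t-power first: t on [0, sqrt(2)); exp(-t**2/2) on [sqrt(2), sqrt(3)); t**(-8) on [sqrt(3), ∞)
strip the power substitution: sqrt(t) on [0, 2); exp(-t/2) on [2, 3); t**(-4) on [3, ∞)
summing 3 kernel integrals split by 2*sqrt(2), 2*sqrt(3) yields ℳ[f](s)
∫ over [0, 2*sqrt(2)) of t**3/8·t^(s-1) joins the sum
on [2*sqrt(2), 2*sqrt(3)): add ∫ t**2*exp(-t**2/8)/4·t^(s-1) dt
on [2*sqrt(3), ∞): add ∫ 64/t**6·t^(s-1) dt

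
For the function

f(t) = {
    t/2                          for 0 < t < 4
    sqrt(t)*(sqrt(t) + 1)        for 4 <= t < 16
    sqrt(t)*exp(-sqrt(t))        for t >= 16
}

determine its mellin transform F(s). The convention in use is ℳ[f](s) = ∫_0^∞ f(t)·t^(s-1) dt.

2*(10*2**(4*s)*(2*s + 1) + 2*2**(4*s) - 2*2**(2*s)*(2*s + 1) - 4**s + (s + 1)*(2*s + 1)*uppergamma(2*s + 1, 4))/((s + 1)*(2*s + 1))
  Re(s) > -1

back out the power substitution: t**2/2 on [0, 2); t*(t + 1) on [2, 4); t*exp(-t) on [4, ∞)
the shared t-power comes off first: t/2 on [0, 2); t + 1 on [2, 4); exp(-t) on [4, ∞)
reversing the common scale on t: t on [0, 1); 2*t + 1 on [1, 2); exp(-2*t) on [2, ∞)
along the cuts 4, 16, ℳ[f](s) splits into 3 integrals
over [0, 4), the kernel integral of t/2 enters the sum
[4, 16) adds the kernel integral of sqrt(t)*(sqrt(t) + 1)
segment [16, ∞) carries sqrt(t)*exp(-sqrt(t)); integrate it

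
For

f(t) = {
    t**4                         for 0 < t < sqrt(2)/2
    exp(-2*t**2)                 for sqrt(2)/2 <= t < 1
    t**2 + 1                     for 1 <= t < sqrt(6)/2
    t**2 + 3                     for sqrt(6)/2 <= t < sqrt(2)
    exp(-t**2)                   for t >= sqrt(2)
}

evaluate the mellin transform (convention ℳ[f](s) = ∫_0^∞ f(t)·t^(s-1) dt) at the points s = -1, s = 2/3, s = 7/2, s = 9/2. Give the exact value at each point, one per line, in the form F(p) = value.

F(-1) = sqrt(2)*(3*sqrt(2)*(-2 - 2*sqrt(pi)*exp(2)*erfc(sqrt(2)) + sqrt(2)) + 12*E + (-5 - 12*sqrt(pi)*erfc(1) + 12*sqrt(pi)*erfc(sqrt(2)) + 8*sqrt(3))*exp(2))*exp(-2)/12
F(2/3) = 2**(2/3)*(-168*3**(1/3) - 105*2**(1/3) - 28*uppergamma(1/3, 2) + 28*2**(1/3)*uppergamma(1/3, 2) + 3 + 28*uppergamma(1/3, 1) + 294*2**(2/3))/112
F(7/2) = 2**(1/4)*(-3960*3**(3/4) - 2160*2**(3/4) - 1155*uppergamma(7/4, 2) + 77 + 1155*uppergamma(7/4, 1) + 2310*2**(3/4)*uppergamma(7/4, 2) + 22560*sqrt(2))/9240
F(9/2) = 2**(3/4)*(-15912*3**(1/4) - 5984*2**(1/4) - 1989*uppergamma(9/4, 2) + 117 + 1989*uppergamma(9/4, 1) + 7956*2**(1/4)*uppergamma(9/4, 2) + 62016*sqrt(2))/31824

strip the power substitution: t**2 on [0, 1/2); exp(-2*t) on [1/2, 1); t + 1 on [1, 3/2); …
linearity at sqrt(2)/2, 1, sqrt(6)/2, sqrt(2) turns ℳ[f](s) into 5 summed integrals
segment [0, sqrt(2)/2) carries t**4; integrate it
segment sqrt(2)/2 to 1 holds exp(-2*t**2); add its integral
∫ over [1, sqrt(6)/2) of (t**2 + 1)·t^(s-1) joins the sum
piece [sqrt(6)/2, sqrt(2)): integrate (t**2 + 3) against the kernel
on [sqrt(2), ∞): add ∫ exp(-t**2)·t^(s-1) dt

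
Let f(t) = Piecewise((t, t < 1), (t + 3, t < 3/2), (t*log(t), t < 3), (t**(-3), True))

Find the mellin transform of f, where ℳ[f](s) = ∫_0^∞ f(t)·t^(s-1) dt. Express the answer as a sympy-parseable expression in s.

split f at 1, 3/2, 3: ℳ[f](s) collects 4 kernel integrals
on [0, 1) integrate f = t against the kernel
segment [1, 3/2) carries (t + 3); integrate it
on [3/2, 3) integrate f = t*log(t) against the kernel
between 3 and ∞ the integrand is t**(-3)·t^(s-1)

(-162*2**s*s*(s - 3)*(s**2 + 2*s + 1) - 162*2**s*(s - 3)*(s**2 + 2*s + 1) - 81*3**s*s**2*(s - 3)*(s + 1)*log(3) + 81*3**s*s**2*(s - 3)*(s + 1)*log(2) - 81*3**s*s*(s - 3)*(s + 1)*log(3) + 81*3**s*s*(s - 3)*(s + 1)*log(2) + 81*3**s*s*(s - 3)*(s + 1) + 243*3**s*s*(s - 3)*(s**2 + 2*s + 1) + 162*3**s*(s - 3)*(s**2 + 2*s + 1) + 162*6**s*s**2*(s - 3)*(s + 1)*log(3) - 162*6**s*s*(s - 3)*(s + 1) + 162*6**s*s*(s - 3)*(s + 1)*log(3) - 2*6**s*s*(s + 1)*(s**2 + 2*s + 1))/(54*2**s*s*(s - 3)*(s + 1)*(s**2 + 2*s + 1))
  -1 < Re(s) < 3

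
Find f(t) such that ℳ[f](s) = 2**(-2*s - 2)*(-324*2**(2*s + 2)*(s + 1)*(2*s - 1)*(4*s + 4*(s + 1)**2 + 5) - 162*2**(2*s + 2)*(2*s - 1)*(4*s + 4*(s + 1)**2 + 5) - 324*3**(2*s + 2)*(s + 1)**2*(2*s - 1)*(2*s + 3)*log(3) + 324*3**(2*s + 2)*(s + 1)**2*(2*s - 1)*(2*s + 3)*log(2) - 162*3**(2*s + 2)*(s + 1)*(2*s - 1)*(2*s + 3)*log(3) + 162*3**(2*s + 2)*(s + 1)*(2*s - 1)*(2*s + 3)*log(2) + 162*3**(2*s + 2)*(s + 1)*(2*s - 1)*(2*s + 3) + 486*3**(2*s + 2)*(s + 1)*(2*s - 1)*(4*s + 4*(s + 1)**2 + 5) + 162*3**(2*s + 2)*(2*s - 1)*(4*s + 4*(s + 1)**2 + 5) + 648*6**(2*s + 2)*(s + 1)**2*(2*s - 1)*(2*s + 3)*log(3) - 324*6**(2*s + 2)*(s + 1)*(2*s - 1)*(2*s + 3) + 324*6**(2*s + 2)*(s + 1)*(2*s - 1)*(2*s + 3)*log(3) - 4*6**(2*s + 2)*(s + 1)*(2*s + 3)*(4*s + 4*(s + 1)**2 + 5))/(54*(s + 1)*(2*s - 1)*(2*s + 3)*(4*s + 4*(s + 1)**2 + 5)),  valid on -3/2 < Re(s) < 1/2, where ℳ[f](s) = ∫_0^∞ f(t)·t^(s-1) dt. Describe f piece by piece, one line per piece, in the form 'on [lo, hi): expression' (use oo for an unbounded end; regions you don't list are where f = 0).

back out the shared t-power: sqrt(t) on [0, 1); sqrt(t) + 3 on [1, 9/4); sqrt(t)*log(sqrt(t)) on [9/4, 9); …
undo the power substitution: t on [0, 1); t + 3 on [1, 3/2); t*log(t) on [3/2, 3); …
breakpoints 1, 9/4, 9: one integral from each of the 4 segments
segment [0, 1) carries t**(3/2); integrate it
segment 1 to 9/4 holds t*(sqrt(t) + 3); add its integral
segment [9/4, 9) carries t**(3/2)*log(sqrt(t)); integrate it
for t in [9, ∞): the term is ∫ 1/sqrt(t)·t^(s-1)

on [0, 1): t**(3/2)
on [1, 9/4): t*(sqrt(t) + 3)
on [9/4, 9): t**(3/2)*log(sqrt(t))
on [9, oo): 1/sqrt(t)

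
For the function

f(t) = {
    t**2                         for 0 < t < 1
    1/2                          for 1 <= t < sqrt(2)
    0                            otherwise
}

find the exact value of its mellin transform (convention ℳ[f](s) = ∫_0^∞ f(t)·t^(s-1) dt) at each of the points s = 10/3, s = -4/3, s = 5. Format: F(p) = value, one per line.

the power substitution comes off first: t on [0, 1); 1/2 on [1, 2)
f breaks at 1 into 2 integrals to sum
over [0, 1), the kernel integral of t**2 enters the sum
segment 1 to sqrt(2) holds 1/2; add its integral

F(10/3) = 3/80 + 3*2**(2/3)/10
F(-4/3) = 15/8 - 3*2**(1/3)/16
F(5) = 3/70 + 2*sqrt(2)/5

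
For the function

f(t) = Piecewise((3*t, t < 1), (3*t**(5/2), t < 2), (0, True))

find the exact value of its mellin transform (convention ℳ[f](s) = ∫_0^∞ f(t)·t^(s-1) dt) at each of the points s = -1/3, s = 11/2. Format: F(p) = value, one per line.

decompose at 1; ℳ[f](s) sums the 2 pieces' integrals
the [0, 1) slice contributes ∫ 3*t·t^(s-1) dt
over [1, 2), the kernel integral of 3*t**(5/2) enters the sum

F(-1/3) = 81/26 + 72*2**(1/6)/13
F(11/2) = 9993/104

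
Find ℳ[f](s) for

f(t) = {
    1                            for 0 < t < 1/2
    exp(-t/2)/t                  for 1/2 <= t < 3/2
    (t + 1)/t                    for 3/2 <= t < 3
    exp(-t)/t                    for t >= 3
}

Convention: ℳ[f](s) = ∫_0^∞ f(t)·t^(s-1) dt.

(3*2**(2*s)*s*(s - 1)*uppergamma(s - 1, 1/4) - 3*2**(2*s)*s*(s - 1)*uppergamma(s - 1, 3/4) + 6*2**s*s*(s - 1)*uppergamma(s - 1, 3) + 10*3**s*(1 - s) - 4*3**s + 8*6**s*(s - 1) + 2*6**s + 6*s - 6)/(6*2**s*s*(s - 1))
  Re(s) > 0

remove the shared t-power first: t on [0, 1/2); exp(-t/2) on [1/2, 3/2); t + 1 on [3/2, 3); …
decompose at 1/2, 3/2, 3; ℳ[f](s) sums the 4 pieces' integrals
on [0, 1/2) integrate f = 1 against the kernel
on [1/2, 3/2) integrate f = exp(-t/2)/t against the kernel
piece [3/2, 3): integrate (t + 1)/t against the kernel
between 3 and ∞ the integrand is exp(-t)/t·t^(s-1)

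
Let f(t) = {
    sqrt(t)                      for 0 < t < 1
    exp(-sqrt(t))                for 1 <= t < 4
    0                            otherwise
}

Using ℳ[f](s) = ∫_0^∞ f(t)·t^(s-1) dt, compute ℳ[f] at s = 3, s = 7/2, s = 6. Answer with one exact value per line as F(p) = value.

F(3) = -1744*exp(-2) + 2/7 + 652*exp(-1)
F(7/2) = -10592*exp(-2) + 1/4 + 3914*exp(-1)
F(6) = -589894144*exp(-2) + 2/13 + 217010224*exp(-1)

reversing the power substitution: t on [0, 1); exp(-t) on [1, 2)
cuts at 1: linearity sums the 2 kernel integrals
over [0, 1), the kernel integral of sqrt(t) enters the sum
on [1, 4) integrate f = exp(-sqrt(t)) against the kernel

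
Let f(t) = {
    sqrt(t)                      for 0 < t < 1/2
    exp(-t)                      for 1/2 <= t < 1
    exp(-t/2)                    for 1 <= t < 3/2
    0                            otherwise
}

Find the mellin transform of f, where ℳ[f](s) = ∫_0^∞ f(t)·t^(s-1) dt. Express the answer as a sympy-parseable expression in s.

f breaks at 1/2, 1 into 3 integrals to sum
over [0, 1/2), the kernel integral of sqrt(t) enters the sum
piece [1/2, 1): integrate exp(-t) against the kernel
between 1 and 3/2 the integrand is exp(-t/2)·t^(s-1)

(2**s*(2*s + 1)*uppergamma(s, 1/2) - 2**s*(2*s + 1)*uppergamma(s, 1) + 4**s*(2*s + 1)*uppergamma(s, 1/2) - 4**s*(2*s + 1)*uppergamma(s, 3/4) + sqrt(2))/(2**s*(2*s + 1))
  Re(s) > -1/2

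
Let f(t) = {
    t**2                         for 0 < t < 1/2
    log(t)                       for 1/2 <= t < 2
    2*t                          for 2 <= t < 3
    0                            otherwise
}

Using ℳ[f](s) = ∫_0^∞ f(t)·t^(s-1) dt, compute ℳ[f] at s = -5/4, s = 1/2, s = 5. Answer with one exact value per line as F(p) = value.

treat the 3 regions marked off by 1/2, 2 separately and sum
∫ over [0, 1/2) of t**2·t^(s-1) joins the sum
over [1/2, 2), the kernel integral of log(t) enters the sum
for t in [2, 3): the term is ∫ 2*t·t^(s-1)

F(-5/4) = 2**(1/4)*(-100*6**(3/4) - log(2**(15*sqrt(2) + 120)) + 146 + 288*sqrt(2))/75
F(1/2) = sqrt(2)*(-277 + 180*log(2) + 120*sqrt(6))/60
F(5) = 205*log(2)/32 + 14810143/67200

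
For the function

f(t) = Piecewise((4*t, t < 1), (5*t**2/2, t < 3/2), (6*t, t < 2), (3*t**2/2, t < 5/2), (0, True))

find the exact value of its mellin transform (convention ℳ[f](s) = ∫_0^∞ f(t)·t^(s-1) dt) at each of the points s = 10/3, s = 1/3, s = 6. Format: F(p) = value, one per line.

F(10/3) = -45927*2**(2/3)*3**(1/3)/26624 + 189/416 + 171*2**(1/3)/13 + 28125*2**(2/3)*5**(1/3)/2048
F(1/3) = -243*2**(2/3)*3**(1/3)/112 + 27/14 + 225*2**(2/3)*5**(1/3)/112 + 45*2**(1/3)/7
F(6) = 174817/512

decompose at 1, 3/2, 2; ℳ[f](s) sums the 4 pieces' integrals
segment 0 to 1 holds 4*t; add its integral
the [1, 3/2) slice contributes ∫ 5*t**2/2·t^(s-1) dt
on [3/2, 2) integrate f = 6*t against the kernel
segment 2 to 5/2 holds 3*t**2/2; add its integral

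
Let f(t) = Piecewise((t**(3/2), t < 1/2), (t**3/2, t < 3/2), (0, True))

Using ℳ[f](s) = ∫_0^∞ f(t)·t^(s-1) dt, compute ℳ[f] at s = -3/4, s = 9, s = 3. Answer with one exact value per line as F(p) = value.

the 2 pieces separated at 1/2 each add one integral
the [0, 1/2) slice contributes ∫ t**(3/2)·t^(s-1) dt
segment [1/2, 3/2) carries t**3/2; integrate it

F(-3/4) = 2**(1/4)*(-sqrt(2) + 9*sqrt(2)*3**(1/4) + 24)/36
F(9) = sqrt(2)/21504 + 33215/6144
F(3) = sqrt(2)/144 + 91/96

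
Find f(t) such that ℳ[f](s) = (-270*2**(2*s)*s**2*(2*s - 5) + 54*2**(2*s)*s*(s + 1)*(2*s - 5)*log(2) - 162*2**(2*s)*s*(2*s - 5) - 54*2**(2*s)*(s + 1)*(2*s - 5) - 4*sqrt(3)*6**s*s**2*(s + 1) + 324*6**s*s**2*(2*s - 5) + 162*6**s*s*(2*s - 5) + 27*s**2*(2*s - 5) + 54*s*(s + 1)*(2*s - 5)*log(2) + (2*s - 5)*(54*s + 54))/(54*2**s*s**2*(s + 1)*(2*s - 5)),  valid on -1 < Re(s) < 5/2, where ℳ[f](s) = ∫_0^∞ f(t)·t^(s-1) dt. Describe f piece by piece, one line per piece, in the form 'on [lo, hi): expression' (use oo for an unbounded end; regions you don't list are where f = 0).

linearity at 1/2, 2, 3 turns ℳ[f](s) into 4 summed integrals
∫ t·t^(s-1) over [0, 1/2)
[1/2, 2) adds the kernel integral of log(t)
on [2, 3) integrate f = (t + 3) against the kernel
piece [3, ∞): integrate t**(-5/2) against the kernel

on [0, 1/2): t
on [1/2, 2): log(t)
on [2, 3): t + 3
on [3, oo): t**(-5/2)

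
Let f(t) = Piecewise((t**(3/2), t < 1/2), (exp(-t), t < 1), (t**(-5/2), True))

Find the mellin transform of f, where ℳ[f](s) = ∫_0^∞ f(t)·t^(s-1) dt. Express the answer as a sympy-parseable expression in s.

f breaks at 1/2, 1 into 3 integrals to sum
on [0, 1/2): add ∫ t**(3/2)·t^(s-1) dt
on [1/2, 1) integrate f = exp(-t) against the kernel
between 1 and ∞ the integrand is t**(-5/2)·t^(s-1)

(2*2**s*(2*s - 5)*(2*s + 3)*uppergamma(s, 1/2) - 2*2**s*(2*s - 5)*(2*s + 3)*uppergamma(s, 1) - 4*2**s*(2*s + 3) + sqrt(2)*(2*s - 5))/(2*2**s*(2*s - 5)*(2*s + 3))
  -3/2 < Re(s) < 5/2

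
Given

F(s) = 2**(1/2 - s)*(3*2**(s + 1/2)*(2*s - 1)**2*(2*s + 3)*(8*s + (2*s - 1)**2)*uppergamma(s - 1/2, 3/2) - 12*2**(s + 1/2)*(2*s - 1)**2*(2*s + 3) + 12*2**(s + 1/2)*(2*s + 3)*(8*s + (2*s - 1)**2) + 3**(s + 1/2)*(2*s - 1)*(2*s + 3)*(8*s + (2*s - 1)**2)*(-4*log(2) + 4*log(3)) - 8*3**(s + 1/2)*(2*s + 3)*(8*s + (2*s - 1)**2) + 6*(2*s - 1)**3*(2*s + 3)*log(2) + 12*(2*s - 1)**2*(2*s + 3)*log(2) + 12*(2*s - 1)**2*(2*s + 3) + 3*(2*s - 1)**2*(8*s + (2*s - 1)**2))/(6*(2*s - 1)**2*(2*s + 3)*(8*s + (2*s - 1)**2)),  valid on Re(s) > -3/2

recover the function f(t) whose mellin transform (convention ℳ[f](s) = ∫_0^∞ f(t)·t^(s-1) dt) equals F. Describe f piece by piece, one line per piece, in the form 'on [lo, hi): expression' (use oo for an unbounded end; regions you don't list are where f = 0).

on [0, 1/2): t**(3/2)
on [1/2, 1): sqrt(t)*log(t)
on [1, 3/2): log(t)/sqrt(t)
on [3/2, oo): exp(-t)/sqrt(t)

remove the shared t-power first: t**(5/2) on [0, 1/2); t**(3/2)*log(t) on [1/2, 1); sqrt(t)*log(t) on [1, 3/2); …
undo the shared t-power: t**2 on [0, 1/2); t*log(t) on [1/2, 1); log(t) on [1, 3/2); …
linearity at 1/2, 1, 3/2 turns ℳ[f](s) into 4 summed integrals
on [0, 1/2) integrate f = t**(3/2) against the kernel
on [1/2, 1): add ∫ sqrt(t)*log(t)·t^(s-1) dt
segment 1 to 3/2 holds log(t)/sqrt(t); add its integral
segment 3/2 to ∞ holds exp(-t)/sqrt(t); add its integral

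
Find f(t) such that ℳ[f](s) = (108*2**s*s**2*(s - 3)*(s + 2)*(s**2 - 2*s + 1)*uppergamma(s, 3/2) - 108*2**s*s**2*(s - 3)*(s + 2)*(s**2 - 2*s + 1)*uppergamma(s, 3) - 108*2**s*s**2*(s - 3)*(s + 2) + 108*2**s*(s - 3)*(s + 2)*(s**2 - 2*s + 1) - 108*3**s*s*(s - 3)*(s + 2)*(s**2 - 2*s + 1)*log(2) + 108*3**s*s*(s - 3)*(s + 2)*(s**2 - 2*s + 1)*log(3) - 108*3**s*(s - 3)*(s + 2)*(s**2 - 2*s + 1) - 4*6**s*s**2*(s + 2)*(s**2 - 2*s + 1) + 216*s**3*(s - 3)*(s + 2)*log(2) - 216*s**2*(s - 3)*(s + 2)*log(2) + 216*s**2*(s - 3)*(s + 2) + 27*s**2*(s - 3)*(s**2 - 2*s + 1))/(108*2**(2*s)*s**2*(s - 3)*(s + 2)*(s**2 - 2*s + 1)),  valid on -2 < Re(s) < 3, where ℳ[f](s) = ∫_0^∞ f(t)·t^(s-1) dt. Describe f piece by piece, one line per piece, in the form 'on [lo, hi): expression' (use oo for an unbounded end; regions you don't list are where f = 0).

remove the common scale on t first: t**2 on [0, 1/2); log(t)/t on [1/2, 1); log(t) on [1, 3/2); …
f breaks at 1/4, 1/2, 3/4, 3/2 into 5 integrals to sum
for t in [0, 1/4): the term is ∫ 4*t**2·t^(s-1)
∫ log(2*t)/(2*t)·t^(s-1) over [1/4, 1/2)
the [1/2, 3/4) slice contributes ∫ log(2*t)·t^(s-1) dt
segment [3/4, 3/2) carries exp(-2*t); integrate it
∫ over [3/2, ∞) of 1/(8*t**3)·t^(s-1) joins the sum

on [0, 1/4): 4*t**2
on [1/4, 1/2): log(2*t)/(2*t)
on [1/2, 3/4): log(2*t)
on [3/4, 3/2): exp(-2*t)
on [3/2, oo): 1/(8*t**3)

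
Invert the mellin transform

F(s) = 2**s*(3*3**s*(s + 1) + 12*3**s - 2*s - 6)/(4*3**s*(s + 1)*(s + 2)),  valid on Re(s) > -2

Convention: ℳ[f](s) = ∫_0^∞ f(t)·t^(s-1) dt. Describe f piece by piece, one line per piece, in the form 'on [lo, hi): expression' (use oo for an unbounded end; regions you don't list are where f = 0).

peel off the common scale on t: 9*t**2/4 on [0, 1/3); 3*t*(2 - 3*t/2)/2 on [1/3, 1)
the common scale on t comes off first: t**2 on [0, 1/2); t*(2 - t) on [1/2, 3/2)
undo the shared t-power: t on [0, 1/2); 2 - t on [1/2, 3/2)
treat the 2 regions marked off by 2/3 separately and sum
between 0 and 2/3 the integrand is 9*t**2/16·t^(s-1)
between 2/3 and 2 the integrand is 3*t*(2 - 3*t/4)/4·t^(s-1)

on [0, 2/3): 9*t**2/16
on [2/3, 2): 3*t*(2 - 3*t/4)/4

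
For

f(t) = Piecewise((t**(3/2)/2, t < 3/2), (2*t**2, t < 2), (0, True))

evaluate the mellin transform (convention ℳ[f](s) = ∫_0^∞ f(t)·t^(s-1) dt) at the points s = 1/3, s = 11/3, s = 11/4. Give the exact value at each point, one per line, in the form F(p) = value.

decompose at 3/2; ℳ[f](s) sums the 2 pieces' integrals
segment [0, 3/2) carries t**(3/2)/2; integrate it
∫ over [3/2, 2) of 2*t**2·t^(s-1) joins the sum

F(1/3) = -27*2**(2/3)*3**(1/3)/28 + 9*2**(1/6)*3**(5/6)/44 + 24*2**(1/3)/7
F(11/3) = -729*2**(1/3)*3**(2/3)/544 + 729*2**(5/6)*3**(1/6)/1984 + 192*2**(2/3)/17
F(11/4) = 2**(1/4)*(-5508*3**(3/4) + 1539*sqrt(2)*3**(1/4) + 34816*sqrt(2))/5168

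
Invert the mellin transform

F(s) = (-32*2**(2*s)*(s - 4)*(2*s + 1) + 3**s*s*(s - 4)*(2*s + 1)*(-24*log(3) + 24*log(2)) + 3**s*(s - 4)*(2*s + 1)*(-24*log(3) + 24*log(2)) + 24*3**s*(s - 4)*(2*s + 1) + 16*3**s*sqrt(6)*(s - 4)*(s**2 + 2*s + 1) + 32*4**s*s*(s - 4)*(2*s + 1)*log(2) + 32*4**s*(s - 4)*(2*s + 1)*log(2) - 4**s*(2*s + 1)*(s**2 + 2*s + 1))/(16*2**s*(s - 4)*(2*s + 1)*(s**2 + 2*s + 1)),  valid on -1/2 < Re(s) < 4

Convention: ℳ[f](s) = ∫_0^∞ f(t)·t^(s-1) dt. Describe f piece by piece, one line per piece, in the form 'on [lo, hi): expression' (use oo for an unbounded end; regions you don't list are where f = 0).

summing 3 kernel integrals split by 3/2, 2 yields ℳ[f](s)
over [0, 3/2), the kernel integral of sqrt(t) enters the sum
∫ t*log(t)·t^(s-1) over [3/2, 2)
segment [2, ∞) carries t**(-4); integrate it

on [0, 3/2): sqrt(t)
on [3/2, 2): t*log(t)
on [2, oo): t**(-4)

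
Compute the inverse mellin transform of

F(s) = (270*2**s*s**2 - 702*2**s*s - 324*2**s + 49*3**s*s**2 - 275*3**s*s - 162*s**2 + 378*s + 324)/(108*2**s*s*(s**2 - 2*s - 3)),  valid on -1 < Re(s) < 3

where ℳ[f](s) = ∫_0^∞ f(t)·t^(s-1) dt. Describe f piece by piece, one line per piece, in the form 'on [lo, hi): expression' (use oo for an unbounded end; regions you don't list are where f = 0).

decompose at 1/2, 1, 3/2; ℳ[f](s) sums the 4 pieces' integrals
on [0, 1/2) integrate f = t against the kernel
the [1/2, 1) slice contributes ∫ (2*t + 1)·t^(s-1) dt
over [1, 3/2), the kernel integral of t/2 enters the sum
piece [3/2, ∞): integrate t**(-3) against the kernel

on [0, 1/2): t
on [1/2, 1): 2*t + 1
on [1, 3/2): t/2
on [3/2, oo): t**(-3)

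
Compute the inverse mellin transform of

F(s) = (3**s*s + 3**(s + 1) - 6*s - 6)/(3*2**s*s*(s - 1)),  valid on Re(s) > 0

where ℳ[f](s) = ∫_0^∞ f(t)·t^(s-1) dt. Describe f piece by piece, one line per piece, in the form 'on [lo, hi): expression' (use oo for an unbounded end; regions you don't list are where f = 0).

on [0, 1/2): 1
on [1/2, 3/2): (2 - t)/t

the shared t-power comes off first: t on [0, 1/2); 2 - t on [1/2, 3/2)
breakpoints 1/2: one integral from each of the 2 segments
between 0 and 1/2 the integrand is 1·t^(s-1)
on [1/2, 3/2) integrate f = (2 - t)/t against the kernel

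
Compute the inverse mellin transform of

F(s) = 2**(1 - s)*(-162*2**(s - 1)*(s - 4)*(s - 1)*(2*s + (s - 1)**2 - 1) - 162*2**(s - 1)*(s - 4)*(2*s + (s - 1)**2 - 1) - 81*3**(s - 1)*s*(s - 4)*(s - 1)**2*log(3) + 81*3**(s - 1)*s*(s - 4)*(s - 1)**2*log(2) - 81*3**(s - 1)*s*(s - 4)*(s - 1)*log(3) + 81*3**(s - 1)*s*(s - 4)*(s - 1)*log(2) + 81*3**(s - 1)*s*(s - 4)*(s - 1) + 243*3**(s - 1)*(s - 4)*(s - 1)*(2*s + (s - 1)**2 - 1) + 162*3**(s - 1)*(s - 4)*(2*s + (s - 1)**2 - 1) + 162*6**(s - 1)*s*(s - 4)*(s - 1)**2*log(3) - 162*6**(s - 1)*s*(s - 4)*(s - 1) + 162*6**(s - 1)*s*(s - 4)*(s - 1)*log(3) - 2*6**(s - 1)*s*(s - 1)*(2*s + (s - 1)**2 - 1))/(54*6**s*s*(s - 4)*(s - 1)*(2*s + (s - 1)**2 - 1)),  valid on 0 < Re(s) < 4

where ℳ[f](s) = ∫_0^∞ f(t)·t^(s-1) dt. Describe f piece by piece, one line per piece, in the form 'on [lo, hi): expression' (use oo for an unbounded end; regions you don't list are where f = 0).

remove the common scale on t first: 1 on [0, 1/2); (2*t + 3)/(2*t) on [1/2, 3/4); log(2*t) on [3/4, 3/2); …
the common scale on t comes off first: 1 on [0, 1); (t + 3)/t on [1, 3/2); log(t) on [3/2, 3); …
the shared t-power comes off first: t on [0, 1); t + 3 on [1, 3/2); t*log(t) on [3/2, 3); …
cuts at 1/6, 1/4, 1/2: linearity sums the 4 kernel integrals
between 0 and 1/6 the integrand is 1·t^(s-1)
segment 1/6 to 1/4 holds (6*t + 3)/(6*t); add its integral
segment [1/4, 1/2) carries log(6*t); integrate it
segment 1/2 to ∞ holds 1/(1296*t**4); add its integral

on [0, 1/6): 1
on [1/6, 1/4): (6*t + 3)/(6*t)
on [1/4, 1/2): log(6*t)
on [1/2, oo): 1/(1296*t**4)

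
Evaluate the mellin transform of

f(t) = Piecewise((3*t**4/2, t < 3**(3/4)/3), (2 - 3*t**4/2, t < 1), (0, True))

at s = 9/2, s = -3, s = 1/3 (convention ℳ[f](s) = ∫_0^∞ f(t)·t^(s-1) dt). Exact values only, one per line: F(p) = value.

F(9/2) = 41/153 - 50*3**(7/8)/1377
F(-3) = -13/6 + 5*3**(3/4)/3
F(1/3) = 147/26 - 25*3**(11/12)/13

the power substitution comes off first: 3*t**2/2 on [0, sqrt(3)/3); 2 - 3*t**2/2 on [sqrt(3)/3, 1)
reversing the power substitution: 3*t/2 on [0, 1/3); 2 - 3*t/2 on [1/3, 1)
peel off the common scale on t: t on [0, 1/2); 2 - t on [1/2, 3/2)
slice at 3**(3/4)/3, transform all 2 pieces, and sum them
∫ 3*t**4/2·t^(s-1) over [0, 3**(3/4)/3)
[3**(3/4)/3, 1) adds the kernel integral of (2 - 3*t**4/2)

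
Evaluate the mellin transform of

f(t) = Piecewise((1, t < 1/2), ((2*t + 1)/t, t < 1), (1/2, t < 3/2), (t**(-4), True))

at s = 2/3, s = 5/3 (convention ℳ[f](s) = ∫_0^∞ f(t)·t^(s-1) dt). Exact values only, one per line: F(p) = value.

F(2/3) = 2**(1/3)*(-405*2**(2/3) + 437*3**(2/3) + 2430)/1080
F(5/3) = 2**(1/3)*(-2268 + 727*3**(2/3) + 3024*2**(2/3))/2520

undo the shared t-power: t on [0, 1/2); 2*t + 1 on [1/2, 1); t/2 on [1, 3/2); …
the 4 pieces separated at 1/2, 1, 3/2 each add one integral
between 0 and 1/2 the integrand is 1·t^(s-1)
∫ (2*t + 1)/t·t^(s-1) over [1/2, 1)
over [1, 3/2), the kernel integral of 1/2 enters the sum
segment [3/2, ∞) carries t**(-4); integrate it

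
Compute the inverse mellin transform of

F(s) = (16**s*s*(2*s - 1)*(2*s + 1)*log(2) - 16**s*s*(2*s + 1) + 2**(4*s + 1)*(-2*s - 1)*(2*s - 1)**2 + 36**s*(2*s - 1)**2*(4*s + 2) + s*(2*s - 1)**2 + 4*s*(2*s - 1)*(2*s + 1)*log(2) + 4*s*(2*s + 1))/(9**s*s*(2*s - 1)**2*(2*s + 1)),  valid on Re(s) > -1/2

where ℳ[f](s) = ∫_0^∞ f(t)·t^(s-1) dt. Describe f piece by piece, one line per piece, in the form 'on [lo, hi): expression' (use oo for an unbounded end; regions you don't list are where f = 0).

on [0, 1/9): 3*sqrt(t)/2
on [1/9, 16/9): 2*log(3*sqrt(t)/2)/(3*sqrt(t))
on [16/9, 4): 2

invert the power substitution to get 3*t/2 on [0, 1/3); 2*log(3*t/2)/(3*t) on [1/3, 4/3); 2 on [4/3, 2)
undo the common scale on t: t on [0, 1/2); log(t)/t on [1/2, 2); 2 on [2, 3)
strip the shared t-power: t**2 on [0, 1/2); log(t) on [1/2, 2); 2*t on [2, 3)
cuts at 1/9, 16/9: linearity sums the 3 kernel integrals
piece [0, 1/9): integrate 3*sqrt(t)/2 against the kernel
∫ over [1/9, 16/9) of 2*log(3*sqrt(t)/2)/(3*sqrt(t))·t^(s-1) joins the sum
segment 16/9 to 4 holds 2; add its integral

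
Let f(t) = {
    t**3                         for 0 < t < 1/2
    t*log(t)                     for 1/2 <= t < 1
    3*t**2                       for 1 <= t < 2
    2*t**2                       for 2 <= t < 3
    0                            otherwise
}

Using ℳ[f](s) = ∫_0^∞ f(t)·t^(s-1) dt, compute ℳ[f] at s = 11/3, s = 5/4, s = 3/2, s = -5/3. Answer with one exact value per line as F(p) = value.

the shared t-power comes off first: t on [0, 1/2); log(t)/t on [1/2, 1); 3 on [1, 2); …
f breaks at 1/2, 1, 2 into 4 integrals to sum
on [0, 1/2): add ∫ t**3·t^(s-1) dt
[1/2, 1) adds the kernel integral of t*log(t)
segment [1, 2) carries 3*t**2; integrate it
∫ 2*t**2·t^(s-1) over [2, 3)

F(11/3) = -1917/3332 + 327*2**(1/3)/125440 + 3*2**(1/3)*log(2)/448 + 96*2**(2/3)/17 + 1458*3**(2/3)/17
F(5/4) = 2**(3/4)*(-80240*2**(1/4) + 4589 + 7956*log(2) + 176256*sqrt(2) + 1189728*6**(1/4))/143208
F(3/2) = sqrt(2)*(-12816*sqrt(2) + 1260*log(2) + 58279 + 194400*sqrt(6))/25200
F(-5/3) = -45/4 - 3*2**(2/3)*log(2)/2 + 3*2**(1/3) + 39*2**(2/3)/16 + 6*3**(1/3)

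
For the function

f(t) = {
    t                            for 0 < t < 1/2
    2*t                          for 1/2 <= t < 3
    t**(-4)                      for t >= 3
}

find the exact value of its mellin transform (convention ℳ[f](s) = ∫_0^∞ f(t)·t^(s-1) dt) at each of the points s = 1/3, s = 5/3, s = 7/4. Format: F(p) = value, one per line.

F(1/3) = 2**(2/3)*(-891 + 10700*6**(1/3))/4752
F(5/3) = 2**(1/3)*(-189 + 13640*6**(2/3))/4032
F(7/4) = 2**(1/4)*(-243 + 17540*6**(3/4))/5346

slice at 1/2, 3, transform all 3 pieces, and sum them
between 0 and 1/2 the integrand is t·t^(s-1)
for t in [1/2, 3): the term is ∫ 2*t·t^(s-1)
for t in [3, ∞): the term is ∫ t**(-4)·t^(s-1)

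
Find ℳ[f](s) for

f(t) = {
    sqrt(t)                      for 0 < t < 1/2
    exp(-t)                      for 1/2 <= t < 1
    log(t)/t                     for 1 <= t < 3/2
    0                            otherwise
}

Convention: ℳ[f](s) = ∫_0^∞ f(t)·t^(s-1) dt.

along the cuts 1/2, 1, ℳ[f](s) splits into 3 integrals
∫ over [0, 1/2) of sqrt(t)·t^(s-1) joins the sum
over [1/2, 1), the kernel integral of exp(-t) enters the sum
on [1, 3/2): add ∫ log(t)/t·t^(s-1) dt

(3*2**s*(2*s + 1)*(s**2 - 2*s + 1)*uppergamma(s, 1/2) - 3*2**s*(2*s + 1)*(s**2 - 2*s + 1)*uppergamma(s, 1) + 3*2**s*(2*s + 1) + 3**s*s*(2*s + 1)*(-2*log(2) + 2*log(3)) - 2*3**s*(2*s + 1) + 3**s*(2*s + 1)*(-2*log(3) + 2*log(2)) + 3*sqrt(2)*(s**2 - 2*s + 1))/(3*2**s*(2*s + 1)*(s**2 - 2*s + 1))
  Re(s) > -1/2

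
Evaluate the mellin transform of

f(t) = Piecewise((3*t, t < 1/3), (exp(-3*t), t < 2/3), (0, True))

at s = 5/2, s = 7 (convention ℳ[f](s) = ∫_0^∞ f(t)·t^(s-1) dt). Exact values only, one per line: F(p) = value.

F(5/2) = sqrt(3)*(-98*sqrt(2) + (-21*sqrt(pi)*erfc(sqrt(2)) + 21*sqrt(pi)*erfc(1) + 8)*exp(2) + 70*E)*exp(-2)/756
F(7) = (-42368 + exp(2) + 15656*E)*exp(-2)/17496

peel off the common scale on t: t on [0, 1); exp(-t) on [1, 2)
cuts at 1/3: linearity sums the 2 kernel integrals
for t in [0, 1/3): the term is ∫ 3*t·t^(s-1)
on [1/3, 2/3) integrate f = exp(-3*t) against the kernel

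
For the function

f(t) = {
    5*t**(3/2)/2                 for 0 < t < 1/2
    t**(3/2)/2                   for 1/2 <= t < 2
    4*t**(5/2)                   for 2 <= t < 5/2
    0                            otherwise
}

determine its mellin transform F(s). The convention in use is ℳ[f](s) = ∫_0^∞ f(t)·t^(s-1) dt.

linearity at 1/2, 2 turns ℳ[f](s) into 3 summed integrals
∫ 5*t**(3/2)/2·t^(s-1) over [0, 1/2)
the [1/2, 2) slice contributes ∫ t**(3/2)/2·t^(s-1) dt
∫ over [2, 5/2) of 4*t**(5/2)·t^(s-1) joins the sum

(4*2**(-s - 3/2)*(2*s + 5) + 2**(s + 3/2)*(2*s + 5) - 8*2**(s + 5/2)*(2*s + 3) + 8*(5/2)**(s + 5/2)*(2*s + 3))/((2*s + 3)*(2*s + 5))
  Re(s) > -3/2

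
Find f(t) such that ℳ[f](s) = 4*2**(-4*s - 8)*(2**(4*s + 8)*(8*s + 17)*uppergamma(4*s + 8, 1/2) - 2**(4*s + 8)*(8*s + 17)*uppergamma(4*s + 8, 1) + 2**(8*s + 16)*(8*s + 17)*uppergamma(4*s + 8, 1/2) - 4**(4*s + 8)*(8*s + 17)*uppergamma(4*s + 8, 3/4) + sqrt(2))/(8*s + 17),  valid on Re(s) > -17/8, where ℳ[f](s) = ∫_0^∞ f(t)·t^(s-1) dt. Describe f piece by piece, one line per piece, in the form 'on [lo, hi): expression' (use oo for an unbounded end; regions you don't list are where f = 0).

on [0, 1/16): t**(17/8)
on [1/16, 1): t**2*exp(-t**(1/4))
on [1, 81/16): t**2*exp(-t**(1/4)/2)

remove the shared t-power first: t**(1/8) on [0, 1/16); exp(-t**(1/4)) on [1/16, 1); exp(-t**(1/4)/2) on [1, 81/16)
undo the power substitution: t**(1/4) on [0, 1/4); exp(-sqrt(t)) on [1/4, 1); exp(-sqrt(t)/2) on [1, 9/4)
back out the power substitution: sqrt(t) on [0, 1/2); exp(-t) on [1/2, 1); exp(-t/2) on [1, 3/2)
summing 3 kernel integrals split by 1/16, 1 yields ℳ[f](s)
over [0, 1/16), the kernel integral of t**(17/8) enters the sum
on [1/16, 1): add ∫ t**2*exp(-t**(1/4))·t^(s-1) dt
between 1 and 81/16 the integrand is t**2*exp(-t**(1/4)/2)·t^(s-1)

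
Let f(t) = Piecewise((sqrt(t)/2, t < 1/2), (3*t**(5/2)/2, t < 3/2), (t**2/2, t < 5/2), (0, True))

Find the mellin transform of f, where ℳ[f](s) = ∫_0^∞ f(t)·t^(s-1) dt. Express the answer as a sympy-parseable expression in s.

split f at 1/2, 3/2: ℳ[f](s) collects 3 kernel integrals
[0, 1/2) adds the kernel integral of sqrt(t)/2
segment [1/2, 3/2) carries 3*t**(5/2)/2; integrate it
the [3/2, 5/2) slice contributes ∫ t**2/2·t^(s-1) dt

(2**(1/2 - s)*3**(s + 7/2)*(s + 2)*(2*s + 1) - 3*2**(1/2 - s)*(s + 2)*(2*s + 1) + 2**(5/2 - s)*(s + 2)*(2*s + 5) - 9*(3/2)**s*(2*s + 1)*(2*s + 5) + 25*(5/2)**s*(2*s + 1)*(2*s + 5))/(8*(s + 2)*(2*s + 1)*(2*s + 5))
  Re(s) > -1/2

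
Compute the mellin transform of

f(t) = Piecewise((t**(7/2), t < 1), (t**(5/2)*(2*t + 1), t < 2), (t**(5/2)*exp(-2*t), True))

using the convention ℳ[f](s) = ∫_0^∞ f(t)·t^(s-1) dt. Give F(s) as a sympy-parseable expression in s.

4**(-s - 5/2)*(2**(s + 5/2)*(s + 5/2)*(s + 7/2)*uppergamma(s + 5/2, 4) - 2*4**(s + 5/2)*(s + 5/2) - 4**(s + 5/2) + 5*8**(s + 5/2)*(s + 5/2) + 8**(s + 5/2))/((s + 5/2)*(s + 7/2))
  Re(s) > -7/2

reversing the shared t-power: t**(3/2) on [0, 1); sqrt(t)*(2*t + 1) on [1, 2); sqrt(t)*exp(-2*t) on [2, ∞)
the shared t-power comes off first: t on [0, 1); 2*t + 1 on [1, 2); exp(-2*t) on [2, ∞)
treat the 3 regions marked off by 1, 2 separately and sum
between 0 and 1 the integrand is t**(7/2)·t^(s-1)
[1, 2) adds the kernel integral of t**(5/2)*(2*t + 1)
segment [2, ∞) carries t**(5/2)*exp(-2*t); integrate it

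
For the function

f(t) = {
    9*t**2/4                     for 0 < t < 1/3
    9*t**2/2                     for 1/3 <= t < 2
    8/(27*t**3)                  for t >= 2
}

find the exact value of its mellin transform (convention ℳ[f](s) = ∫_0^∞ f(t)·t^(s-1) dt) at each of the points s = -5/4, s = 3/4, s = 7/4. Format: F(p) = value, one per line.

F(-5/4) = -3**(1/4) + 2755*2**(3/4)/459
F(3/4) = 3**(1/4)*(-243 + 17540*6**(3/4))/8019
F(7/4) = -3**(1/4)/135 + 1304*2**(3/4)/135

remove the common scale on t first: t**2 on [0, 1/2); 2*t**2 on [1/2, 3); t**(-3) on [3, ∞)
invert the shared t-power to get t on [0, 1/2); 2*t on [1/2, 3); t**(-4) on [3, ∞)
cuts at 1/3, 2: linearity sums the 3 kernel integrals
∫ over [0, 1/3) of 9*t**2/4·t^(s-1) joins the sum
over [1/3, 2), the kernel integral of 9*t**2/2 enters the sum
segment 2 to ∞ holds 8/(27*t**3); add its integral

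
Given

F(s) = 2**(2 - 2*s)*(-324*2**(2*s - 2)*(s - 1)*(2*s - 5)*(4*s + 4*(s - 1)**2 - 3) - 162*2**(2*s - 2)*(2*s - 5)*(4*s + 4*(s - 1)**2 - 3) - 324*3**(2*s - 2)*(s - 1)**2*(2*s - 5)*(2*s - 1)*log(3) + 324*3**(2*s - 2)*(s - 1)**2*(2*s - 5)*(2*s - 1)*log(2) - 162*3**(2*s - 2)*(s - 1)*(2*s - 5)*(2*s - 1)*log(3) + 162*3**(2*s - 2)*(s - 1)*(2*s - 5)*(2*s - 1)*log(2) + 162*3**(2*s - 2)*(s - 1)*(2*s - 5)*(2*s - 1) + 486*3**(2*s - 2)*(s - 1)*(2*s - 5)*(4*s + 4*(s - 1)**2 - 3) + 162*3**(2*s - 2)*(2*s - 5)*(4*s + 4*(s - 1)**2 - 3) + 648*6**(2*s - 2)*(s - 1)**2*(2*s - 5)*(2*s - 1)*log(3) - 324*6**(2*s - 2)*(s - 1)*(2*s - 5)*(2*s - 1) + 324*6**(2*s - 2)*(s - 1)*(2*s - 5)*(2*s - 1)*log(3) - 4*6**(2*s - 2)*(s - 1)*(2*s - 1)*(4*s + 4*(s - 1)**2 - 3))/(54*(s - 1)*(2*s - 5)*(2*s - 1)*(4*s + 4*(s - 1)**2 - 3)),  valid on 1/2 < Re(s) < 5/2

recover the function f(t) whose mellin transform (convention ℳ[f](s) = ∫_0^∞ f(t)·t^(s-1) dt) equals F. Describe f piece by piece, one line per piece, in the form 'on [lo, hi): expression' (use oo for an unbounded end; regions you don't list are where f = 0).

on [0, 1): 1/sqrt(t)
on [1, 9/4): (sqrt(t) + 3)/t
on [9/4, 9): log(sqrt(t))/sqrt(t)
on [9, oo): t**(-5/2)

strip the shared t-power: sqrt(t) on [0, 1); sqrt(t) + 3 on [1, 9/4); sqrt(t)*log(sqrt(t)) on [9/4, 9); …
the power substitution comes off first: t on [0, 1); t + 3 on [1, 3/2); t*log(t) on [3/2, 3); …
summing 4 kernel integrals split by 1, 9/4, 9 yields ℳ[f](s)
between 0 and 1 the integrand is 1/sqrt(t)·t^(s-1)
piece [1, 9/4): integrate (sqrt(t) + 3)/t against the kernel
on [9/4, 9) integrate f = log(sqrt(t))/sqrt(t) against the kernel
on [9, ∞): add ∫ t**(-5/2)·t^(s-1) dt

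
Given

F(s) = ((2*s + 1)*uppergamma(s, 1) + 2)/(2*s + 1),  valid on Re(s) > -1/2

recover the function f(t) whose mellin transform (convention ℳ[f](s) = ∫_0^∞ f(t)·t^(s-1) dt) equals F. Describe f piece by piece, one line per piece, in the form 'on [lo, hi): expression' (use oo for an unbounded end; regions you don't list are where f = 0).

f breaks at 1 into 2 integrals to sum
[0, 1) adds the kernel integral of sqrt(t)
piece [1, ∞): integrate exp(-t) against the kernel

on [0, 1): sqrt(t)
on [1, oo): exp(-t)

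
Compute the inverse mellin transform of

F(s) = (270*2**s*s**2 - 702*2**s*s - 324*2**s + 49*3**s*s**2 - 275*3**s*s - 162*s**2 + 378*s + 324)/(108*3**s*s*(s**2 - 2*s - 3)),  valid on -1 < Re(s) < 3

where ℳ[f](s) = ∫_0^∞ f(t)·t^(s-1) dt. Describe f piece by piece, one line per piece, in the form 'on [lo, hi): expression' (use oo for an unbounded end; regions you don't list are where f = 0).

reversing the common scale on t: t on [0, 1/2); 2*t + 1 on [1/2, 1); t/2 on [1, 3/2); …
integrate the 4 segments split at 1/3, 2/3, 1, then add the results
between 0 and 1/3 the integrand is 3*t/2·t^(s-1)
for t in [1/3, 2/3): the term is ∫ (3*t + 1)·t^(s-1)
on [2/3, 1) integrate f = 3*t/4 against the kernel
segment 1 to ∞ holds 8/(27*t**3); add its integral

on [0, 1/3): 3*t/2
on [1/3, 2/3): 3*t + 1
on [2/3, 1): 3*t/4
on [1, oo): 8/(27*t**3)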